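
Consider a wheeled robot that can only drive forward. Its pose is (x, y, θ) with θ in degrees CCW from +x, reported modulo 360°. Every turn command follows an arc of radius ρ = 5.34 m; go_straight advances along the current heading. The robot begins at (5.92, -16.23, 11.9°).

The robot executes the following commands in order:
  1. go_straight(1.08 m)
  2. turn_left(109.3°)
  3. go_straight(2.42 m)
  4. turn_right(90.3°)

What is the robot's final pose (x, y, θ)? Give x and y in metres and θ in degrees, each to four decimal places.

set_pose: (x, y, θ) = (5.9200, -16.2300, 11.9000°), ρ = 5.34
go_straight(1.08): x += 1.08·cos θ, y += 1.08·sin θ → (6.9768, -16.0073, 11.9000°)
turn_left(109.3°): centre at ρ to the left, rotate +109.3° → (10.4433, -8.0158, 121.2000°)
go_straight(2.42): x += 2.42·cos θ, y += 2.42·sin θ → (9.1897, -5.9458, 121.2000°)
turn_right(90.3°): centre at ρ to the right, rotate −90.3° → (11.0150, 1.4025, 30.9000°)

(11.0150, 1.4025, 30.9000°)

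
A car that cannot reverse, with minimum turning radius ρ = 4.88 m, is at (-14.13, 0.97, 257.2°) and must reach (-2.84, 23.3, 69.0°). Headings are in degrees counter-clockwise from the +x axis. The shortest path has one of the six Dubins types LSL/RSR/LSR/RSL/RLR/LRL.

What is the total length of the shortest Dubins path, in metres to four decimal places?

Let ψ = atan2(Δy, Δx) = atan2(22.33, 11.29) = 63.1789° be the start→goal bearing.
Normalize: d = |goal − start| / ρ = 25.021850/4.88 = 5.127428, α = (θ_start − ψ) mod 360° = 194.0211° = 3.386306 rad, β = (θ_goal − ψ) mod 360° = 5.8211° = 0.101597 rad.
Common terms: sin α = -0.242279, cos α = -0.970207, sin β = 0.101422, cos β = 0.994843, cos(α−β) = -0.989776, d² = 26.290522. Work in radians in the unit-radius frame; every candidate has L = ρ·(t + p + q).
LSL: p² = 2 + d² − 2cos(α−β) + 2d(sin α − sin β) = 26.745474; p = √p² = 5.171603; φ = atan2(cos β − cos α, d + sin α − sin β) = 0.389763 rad; t = (φ − α) mod 2π = 3.286642 rad, q = (β − φ) mod 2π = 5.995019 rad → L = 4.88·(3.286642 + 5.171603 + 5.995019) = 4.88·14.453264 = 70.531926 m
RSR: p² = 2 + d² − 2cos(α−β) + 2d(sin β − sin α) = 33.794675; p = √p² = 5.813319; φ = atan2(cos α − cos β, d − sin α + sin β) = -0.344818 rad; t = (α − φ) mod 2π = 3.731125 rad, q = (φ − β) mod 2π = 5.836770 rad → L = 4.88·(3.731125 + 5.813319 + 5.836770) = 4.88·15.381214 = 75.060323 m
LSR: p² = d² − 2 + 2cos(α−β) + 2d(sin α + sin β) = 20.866505; p = √p² = 4.567987; φ = atan2(−cos α − cos β, d + sin α + sin β) − atan2(−2, p) = 0.407746 rad; t = (φ − α) mod 2π = 3.304625 rad, q = (φ − β) mod 2π = 0.306150 rad → L = 4.88·(3.304625 + 4.567987 + 0.306150) = 4.88·8.178762 = 39.912360 m
RSL: p² = d² − 2 + 2cos(α−β) − 2d(sin α + sin β) = 23.755433; p = √p² = 4.873955; φ = atan2(cos α + cos β, d − sin α − sin β) − atan2(2, p) = -0.384716 rad; t = (α − φ) mod 2π = 3.771022 rad, q = (β − φ) mod 2π = 0.486312 rad → L = 4.88·(3.771022 + 4.873955 + 0.486312) = 4.88·9.131289 = 44.560690 m
RLR: c = (6 − d² + 2cos(α−β) + 2d(sin α − sin β))/8 = -3.224334, |c| > 1 → infeasible
LRL: c = (6 − d² + 2cos(α−β) − 2d(sin α − sin β))/8 = -2.343184, |c| > 1 → infeasible
Shortest: LSR with L = 39.912360 m ≈ 39.9124 m

39.9124 m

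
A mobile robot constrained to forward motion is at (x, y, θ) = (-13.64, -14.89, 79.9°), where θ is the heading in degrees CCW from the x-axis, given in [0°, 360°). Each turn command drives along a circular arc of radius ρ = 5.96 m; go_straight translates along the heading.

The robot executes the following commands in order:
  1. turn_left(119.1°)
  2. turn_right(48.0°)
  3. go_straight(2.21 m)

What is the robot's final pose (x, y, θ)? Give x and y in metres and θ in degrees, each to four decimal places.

(-28.2108, -6.7155, 151.0000°)

set_pose: (x, y, θ) = (-13.6400, -14.8900, 79.9000°), ρ = 5.96
turn_left(119.1°): centre at ρ to the left, rotate +119.1° → (-21.4480, -8.2095, 199.0000°)
turn_right(48.0°): centre at ρ to the right, rotate −48.0° → (-26.2779, -7.7870, 151.0000°)
go_straight(2.21): x += 2.21·cos θ, y += 2.21·sin θ → (-28.2108, -6.7155, 151.0000°)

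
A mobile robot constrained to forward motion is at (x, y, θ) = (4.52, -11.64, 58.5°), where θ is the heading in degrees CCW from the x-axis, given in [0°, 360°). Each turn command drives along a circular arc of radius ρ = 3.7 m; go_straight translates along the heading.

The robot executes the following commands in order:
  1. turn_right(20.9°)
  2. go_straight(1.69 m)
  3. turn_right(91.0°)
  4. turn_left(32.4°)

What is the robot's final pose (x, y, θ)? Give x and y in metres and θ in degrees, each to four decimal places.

set_pose: (x, y, θ) = (4.5200, -11.6400, 58.5000°), ρ = 3.7
turn_right(20.9°): centre at ρ to the right, rotate −20.9° → (5.4172, -10.6418, 37.6000°)
go_straight(1.69): x += 1.69·cos θ, y += 1.69·sin θ → (6.7562, -9.6106, 37.6000°)
turn_right(91.0°): centre at ρ to the right, rotate −91.0° → (11.9842, -10.3361, -53.4000° ≡ 306.6000°)
turn_left(32.4°): centre at ρ to the left, rotate +32.4° → (13.6286, -11.5843, 339.0000°)

(13.6286, -11.5843, 339.0000°)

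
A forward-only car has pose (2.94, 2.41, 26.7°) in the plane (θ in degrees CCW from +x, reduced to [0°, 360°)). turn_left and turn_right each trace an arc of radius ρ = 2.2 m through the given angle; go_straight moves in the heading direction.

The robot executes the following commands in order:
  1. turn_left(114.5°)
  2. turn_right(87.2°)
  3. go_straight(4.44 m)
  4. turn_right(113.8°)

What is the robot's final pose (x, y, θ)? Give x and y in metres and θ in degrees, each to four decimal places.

set_pose: (x, y, θ) = (2.9400, 2.4100, 26.7000°), ρ = 2.2
turn_left(114.5°): centre at ρ to the left, rotate +114.5° → (3.3300, 6.0900, 141.2000°)
turn_right(87.2°): centre at ρ to the right, rotate −87.2° → (2.9287, 9.0976, 54.0000°)
go_straight(4.44): x += 4.44·cos θ, y += 4.44·sin θ → (5.5385, 12.6897, 54.0000°)
turn_right(113.8°): centre at ρ to the right, rotate −113.8° → (9.2197, 12.5032, -59.8000° ≡ 300.2000°)

(9.2197, 12.5032, 300.2000°)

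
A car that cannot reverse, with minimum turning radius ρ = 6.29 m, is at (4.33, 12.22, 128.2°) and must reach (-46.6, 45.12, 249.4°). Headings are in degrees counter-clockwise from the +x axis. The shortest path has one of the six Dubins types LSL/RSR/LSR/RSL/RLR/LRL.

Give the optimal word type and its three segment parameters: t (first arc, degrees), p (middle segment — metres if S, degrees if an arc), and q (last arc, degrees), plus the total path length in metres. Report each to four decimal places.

Let ψ = atan2(Δy, Δx) = atan2(32.90, -50.93) = 147.1382° be the start→goal bearing.
Normalize: d = |goal − start| / ρ = 60.632293/6.29 = 9.639474, α = (θ_start − ψ) mod 360° = 341.0618° = 5.952652 rad, β = (θ_goal − ψ) mod 360° = 102.2618° = 1.784806 rad.
Common terms: sin α = -0.324547, cos α = 0.945869, sin β = 0.977187, cos β = -0.212380, cos(α−β) = -0.518027, d² = 92.919462. Work in radians in the unit-radius frame; every candidate has L = ρ·(t + p + q).
LSL: p² = 2 + d² − 2cos(α−β) + 2d(sin α − sin β) = 70.859441; p = √p² = 8.417805; φ = atan2(cos β − cos α, d + sin α − sin β) = -0.138033 rad; t = (φ − α) mod 2π = 0.192500 rad, q = (β − φ) mod 2π = 1.922839 rad → L = 6.29·(0.192500 + 8.417805 + 1.922839) = 6.29·10.533144 = 66.253476 m
RSR: p² = 2 + d² − 2cos(α−β) + 2d(sin β − sin α) = 121.051592; p = √p² = 11.002345; φ = atan2(cos α − cos β, d − sin α + sin β) = 0.105468 rad; t = (α − φ) mod 2π = 5.847184 rad, q = (φ − β) mod 2π = 4.603848 rad → L = 6.29·(5.847184 + 11.002345 + 4.603848) = 6.29·21.453376 = 134.941738 m
LSR: p² = d² − 2 + 2cos(α−β) + 2d(sin α + sin β) = 102.465617; p = √p² = 10.122530; φ = atan2(−cos α − cos β, d + sin α + sin β) − atan2(−2, p) = 0.123920 rad; t = (φ − α) mod 2π = 0.454453 rad, q = (φ − β) mod 2π = 4.622299 rad → L = 6.29·(0.454453 + 10.122530 + 4.622299) = 6.29·15.199282 = 95.603487 m
RSL: p² = d² − 2 + 2cos(α−β) − 2d(sin α + sin β) = 77.301199; p = √p² = 8.792110; φ = atan2(cos α + cos β, d − sin α − sin β) − atan2(2, p) = -0.142233 rad; t = (α − φ) mod 2π = 6.094885 rad, q = (β − φ) mod 2π = 1.927039 rad → L = 6.29·(6.094885 + 8.792110 + 1.927039) = 6.29·16.814034 = 105.760271 m
RLR: c = (6 − d² + 2cos(α−β) + 2d(sin α − sin β))/8 = -14.131449, |c| > 1 → infeasible
LRL: c = (6 − d² + 2cos(α−β) − 2d(sin α − sin β))/8 = -7.857430, |c| > 1 → infeasible
Shortest: LSL with L = 66.253476 m ≈ 66.2535 m
Convert LSL to answer units (arcs ×180/π): t = 0.192500·180/π = 11.0294°, p = ρ·p = 6.29·8.417805 = 52.9480 m, q = 1.922839·180/π = 110.1706°, L = 66.2535 m.

LSL: t = 11.0294°, p = 52.9480 m, q = 110.1706°, L = 66.2535 m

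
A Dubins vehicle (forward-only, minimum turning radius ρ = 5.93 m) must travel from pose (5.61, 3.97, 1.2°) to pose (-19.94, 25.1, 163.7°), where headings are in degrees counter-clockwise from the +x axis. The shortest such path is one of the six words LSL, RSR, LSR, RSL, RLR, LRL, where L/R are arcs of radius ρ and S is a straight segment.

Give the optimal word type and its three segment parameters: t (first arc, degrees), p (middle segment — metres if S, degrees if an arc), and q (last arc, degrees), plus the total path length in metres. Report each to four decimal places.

Let ψ = atan2(Δy, Δx) = atan2(21.13, -25.55) = 140.4091° be the start→goal bearing.
Normalize: d = |goal − start| / ρ = 33.155383/5.93 = 5.591127, α = (θ_start − ψ) mod 360° = 220.7909° = 3.853529 rad, β = (θ_goal − ψ) mod 360° = 23.2909° = 0.406504 rad.
Common terms: sin α = -0.653301, cos α = -0.757098, sin β = 0.395400, cos β = 0.918509, cos(α−β) = -0.953717, d² = 31.260700. Work in radians in the unit-radius frame; every candidate has L = ρ·(t + p + q).
LSL: p² = 2 + d² − 2cos(α−β) + 2d(sin α − sin β) = 23.441289; p = √p² = 4.841620; φ = atan2(cos β − cos α, d + sin α − sin β) = 0.353394 rad; t = (φ − α) mod 2π = 2.783050 rad, q = (β − φ) mod 2π = 0.053110 rad → L = 5.93·(2.783050 + 4.841620 + 0.053110) = 5.93·7.677781 = 45.529239 m
RSR: p² = 2 + d² − 2cos(α−β) + 2d(sin β − sin α) = 46.894979; p = √p² = 6.847991; φ = atan2(cos α − cos β, d − sin α + sin β) = -0.247196 rad; t = (α − φ) mod 2π = 4.100725 rad, q = (φ − β) mod 2π = 5.629486 rad → L = 5.93·(4.100725 + 6.847991 + 5.629486) = 5.93·16.578201 = 98.308735 m
LSR: p² = d² − 2 + 2cos(α−β) + 2d(sin α + sin β) = 24.469356; p = √p² = 4.946651; φ = atan2(−cos α − cos β, d + sin α + sin β) − atan2(−2, p) = 0.353964 rad; t = (φ − α) mod 2π = 2.783620 rad, q = (φ − β) mod 2π = 6.230645 rad → L = 5.93·(2.783620 + 4.946651 + 6.230645) = 5.93·13.960917 = 82.788236 m
RSL: p² = d² − 2 + 2cos(α−β) − 2d(sin α + sin β) = 30.237176; p = √p² = 5.498834; φ = atan2(cos α + cos β, d − sin α − sin β) − atan2(2, p) = -0.321250 rad; t = (α − φ) mod 2π = 4.174779 rad, q = (β − φ) mod 2π = 0.727754 rad → L = 5.93·(4.174779 + 5.498834 + 0.727754) = 5.93·10.401367 = 61.680105 m
RLR: c = (6 − d² + 2cos(α−β) + 2d(sin α − sin β))/8 = -4.861872, |c| > 1 → infeasible
LRL: c = (6 − d² + 2cos(α−β) − 2d(sin α − sin β))/8 = -1.930161, |c| > 1 → infeasible
Shortest: LSL with L = 45.529239 m ≈ 45.5292 m
Convert LSL to answer units (arcs ×180/π): t = 2.783050·180/π = 159.4570°, p = ρ·p = 5.93·4.841620 = 28.7108 m, q = 0.053110·180/π = 3.0430°, L = 45.5292 m.

LSL: t = 159.4570°, p = 28.7108 m, q = 3.0430°, L = 45.5292 m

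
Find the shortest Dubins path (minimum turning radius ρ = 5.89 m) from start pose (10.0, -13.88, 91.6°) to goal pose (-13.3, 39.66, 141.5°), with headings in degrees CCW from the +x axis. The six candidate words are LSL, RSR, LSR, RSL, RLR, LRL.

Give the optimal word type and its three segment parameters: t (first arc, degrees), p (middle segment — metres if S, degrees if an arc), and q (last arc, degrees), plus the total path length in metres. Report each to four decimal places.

LSL: t = 21.6363°, p = 53.4287 m, q = 28.2637°, L = 58.5584 m

Let ψ = atan2(Δy, Δx) = atan2(53.54, -23.30) = 113.5181° be the start→goal bearing.
Normalize: d = |goal − start| / ρ = 58.390253/5.89 = 9.913455, α = (θ_start − ψ) mod 360° = 338.0819° = 5.900642 rad, β = (θ_goal − ψ) mod 360° = 27.9819° = 0.488376 rad.
Common terms: sin α = -0.373281, cos α = 0.927718, sin β = 0.469192, cos β = 0.883096, cos(α−β) = 0.644124, d² = 98.276599. Work in radians in the unit-radius frame; every candidate has L = ρ·(t + p + q).
LSL: p² = 2 + d² − 2cos(α−β) + 2d(sin α − sin β) = 82.284705; p = √p² = 9.071092; φ = atan2(cos β − cos α, d + sin α − sin β) = -0.004919 rad; t = (φ − α) mod 2π = 0.377624 rad, q = (β − φ) mod 2π = 0.493295 rad → L = 5.89·(0.377624 + 9.071092 + 0.493295) = 5.89·9.942011 = 58.558445 m
RSR: p² = 2 + d² − 2cos(α−β) + 2d(sin β − sin α) = 115.691999; p = √p² = 10.756022; φ = atan2(cos α − cos β, d − sin α + sin β) = 0.004149 rad; t = (α − φ) mod 2π = 5.896493 rad, q = (φ − β) mod 2π = 5.798958 rad → L = 5.89·(5.896493 + 10.756022 + 5.798958) = 5.89·22.451473 = 132.239175 m
LSR: p² = d² − 2 + 2cos(α−β) + 2d(sin α + sin β) = 99.466462; p = √p² = 9.973287; φ = atan2(−cos α − cos β, d + sin α + sin β) − atan2(−2, p) = 0.018934 rad; t = (φ − α) mod 2π = 0.401478 rad, q = (φ − β) mod 2π = 5.813744 rad → L = 5.89·(0.401478 + 9.973287 + 5.813744) = 5.89·16.188509 = 95.350320 m
RSL: p² = d² − 2 + 2cos(α−β) − 2d(sin α + sin β) = 95.663230; p = √p² = 9.780758; φ = atan2(cos α + cos β, d − sin α − sin β) − atan2(2, p) = -0.019306 rad; t = (α − φ) mod 2π = 5.919948 rad, q = (β − φ) mod 2π = 0.507682 rad → L = 5.89·(5.919948 + 9.780758 + 0.507682) = 5.89·16.208387 = 95.467401 m
RLR: c = (6 − d² + 2cos(α−β) + 2d(sin α − sin β))/8 = -13.461500, |c| > 1 → infeasible
LRL: c = (6 − d² + 2cos(α−β) − 2d(sin α − sin β))/8 = -9.285588, |c| > 1 → infeasible
Shortest: LSL with L = 58.558445 m ≈ 58.5584 m
Convert LSL to answer units (arcs ×180/π): t = 0.377624·180/π = 21.6363°, p = ρ·p = 5.89·9.071092 = 53.4287 m, q = 0.493295·180/π = 28.2637°, L = 58.5584 m.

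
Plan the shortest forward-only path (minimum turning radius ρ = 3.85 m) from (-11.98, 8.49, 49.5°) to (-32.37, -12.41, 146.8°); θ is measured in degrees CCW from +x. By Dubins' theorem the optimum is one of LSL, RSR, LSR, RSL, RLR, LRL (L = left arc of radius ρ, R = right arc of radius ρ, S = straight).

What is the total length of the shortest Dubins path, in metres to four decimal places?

43.7331 m

Let ψ = atan2(Δy, Δx) = atan2(-20.90, -20.39) = -134.2923° be the start→goal bearing.
Normalize: d = |goal − start| / ρ = 29.198666/3.85 = 7.584069, α = (θ_start − ψ) mod 360° = 183.7923° = 3.207781 rad, β = (θ_goal − ψ) mod 360° = 281.0923° = 4.905987 rad.
Common terms: sin α = -0.066140, cos α = -0.997810, sin β = -0.981318, cos β = 0.192391, cos(α−β) = -0.127065, d² = 57.518104. Work in radians in the unit-radius frame; every candidate has L = ρ·(t + p + q).
LSL: p² = 2 + d² − 2cos(α−β) + 2d(sin α − sin β) = 73.653779; p = √p² = 8.582178; φ = atan2(cos β − cos α, d + sin α − sin β) = 0.139131 rad; t = (φ − α) mod 2π = 3.214535 rad, q = (β − φ) mod 2π = 4.766855 rad → L = 3.85·(3.214535 + 8.582178 + 4.766855) = 3.85·16.563569 = 63.769739 m
RSR: p² = 2 + d² − 2cos(α−β) + 2d(sin β − sin α) = 45.890688; p = √p² = 6.774267; φ = atan2(cos α − cos β, d − sin α + sin β) = -0.176611 rad; t = (α − φ) mod 2π = 3.384393 rad, q = (φ − β) mod 2π = 1.200587 rad → L = 3.85·(3.384393 + 6.774267 + 1.200587) = 3.85·11.359247 = 43.733099 m
LSR: p² = d² − 2 + 2cos(α−β) + 2d(sin α + sin β) = 39.375974; p = √p² = 6.275028; φ = atan2(−cos α − cos β, d + sin α + sin β) − atan2(−2, p) = 0.431144 rad; t = (φ − α) mod 2π = 3.506547 rad, q = (φ − β) mod 2π = 1.808342 rad → L = 3.85·(3.506547 + 6.275028 + 1.808342) = 3.85·11.589917 = 44.621181 m
RSL: p² = d² − 2 + 2cos(α−β) − 2d(sin α + sin β) = 71.151976; p = √p² = 8.435163; φ = atan2(cos α + cos β, d − sin α − sin β) − atan2(2, p) = -0.325846 rad; t = (α − φ) mod 2π = 3.533627 rad, q = (β − φ) mod 2π = 5.231832 rad → L = 3.85·(3.533627 + 8.435163 + 5.231832) = 3.85·17.200623 = 66.222397 m
RLR: c = (6 − d² + 2cos(α−β) + 2d(sin α − sin β))/8 = -4.736336, |c| > 1 → infeasible
LRL: c = (6 − d² + 2cos(α−β) − 2d(sin α − sin β))/8 = -8.206722, |c| > 1 → infeasible
Shortest: RSR with L = 43.733099 m ≈ 43.7331 m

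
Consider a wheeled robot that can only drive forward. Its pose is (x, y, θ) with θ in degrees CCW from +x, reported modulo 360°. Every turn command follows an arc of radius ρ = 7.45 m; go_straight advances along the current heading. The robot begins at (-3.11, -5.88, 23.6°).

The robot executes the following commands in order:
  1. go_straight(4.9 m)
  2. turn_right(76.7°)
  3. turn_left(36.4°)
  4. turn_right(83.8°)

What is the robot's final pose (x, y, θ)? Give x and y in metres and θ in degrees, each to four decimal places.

set_pose: (x, y, θ) = (-3.1100, -5.8800, 23.6000°), ρ = 7.45
go_straight(4.9): x += 4.9·cos θ, y += 4.9·sin θ → (1.3802, -3.9183, 23.6000°)
turn_right(76.7°): centre at ρ to the right, rotate −76.7° → (10.3204, -6.2721, -53.1000° ≡ 306.9000°)
turn_left(36.4°): centre at ρ to the left, rotate +36.4° → (14.1372, -8.9347, 343.3000°)
turn_right(83.8°): centre at ρ to the right, rotate −83.8° → (19.3217, -17.4281, 259.5000°)

(19.3217, -17.4281, 259.5000°)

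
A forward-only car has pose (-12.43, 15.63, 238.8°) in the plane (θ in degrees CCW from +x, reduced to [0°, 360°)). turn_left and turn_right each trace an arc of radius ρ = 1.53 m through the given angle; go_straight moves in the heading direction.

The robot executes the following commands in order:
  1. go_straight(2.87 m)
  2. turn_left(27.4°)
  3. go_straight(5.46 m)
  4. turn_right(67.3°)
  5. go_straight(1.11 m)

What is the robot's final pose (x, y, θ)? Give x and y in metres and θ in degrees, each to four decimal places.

set_pose: (x, y, θ) = (-12.4300, 15.6300, 238.8000°), ρ = 1.53
go_straight(2.87): x += 2.87·cos θ, y += 2.87·sin θ → (-13.9167, 13.1751, 238.8000°)
turn_left(27.4°): centre at ρ to the left, rotate +27.4° → (-14.1347, 12.4839, 266.2000°)
go_straight(5.46): x += 5.46·cos θ, y += 5.46·sin θ → (-14.4965, 7.0359, 266.2000°)
turn_right(67.3°): centre at ρ to the right, rotate −67.3° → (-15.5276, 5.6898, 198.9000°)
go_straight(1.11): x += 1.11·cos θ, y += 1.11·sin θ → (-16.5777, 5.3303, 198.9000°)

(-16.5777, 5.3303, 198.9000°)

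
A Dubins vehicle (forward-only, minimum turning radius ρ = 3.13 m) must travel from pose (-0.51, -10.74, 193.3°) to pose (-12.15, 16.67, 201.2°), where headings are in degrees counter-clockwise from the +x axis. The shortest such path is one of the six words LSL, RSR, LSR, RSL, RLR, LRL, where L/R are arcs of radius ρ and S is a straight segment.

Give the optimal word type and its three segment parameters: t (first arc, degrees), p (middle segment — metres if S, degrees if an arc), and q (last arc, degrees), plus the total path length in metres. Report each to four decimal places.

Let ψ = atan2(Δy, Δx) = atan2(27.41, -11.64) = 113.0091° be the start→goal bearing.
Normalize: d = |goal − start| / ρ = 29.779149/3.13 = 9.514105, α = (θ_start − ψ) mod 360° = 80.2909° = 1.401340 rad, β = (θ_goal − ψ) mod 360° = 88.1909° = 1.539221 rad.
Common terms: sin α = 0.985677, cos α = 0.168646, sin β = 0.999502, cos β = 0.031570, cos(α−β) = 0.990509, d² = 90.518195. Work in radians in the unit-radius frame; every candidate has L = ρ·(t + p + q).
LSL: p² = 2 + d² − 2cos(α−β) + 2d(sin α − sin β) = 90.274113; p = √p² = 9.501269; φ = atan2(cos β − cos α, d + sin α − sin β) = -0.014428 rad; t = (φ − α) mod 2π = 4.867417 rad, q = (β − φ) mod 2π = 1.553649 rad → L = 3.13·(4.867417 + 9.501269 + 1.553649) = 3.13·15.922335 = 49.836910 m
RSR: p² = 2 + d² − 2cos(α−β) + 2d(sin β − sin α) = 90.800239; p = √p² = 9.528916; φ = atan2(cos α − cos β, d − sin α + sin β) = 0.014386 rad; t = (α − φ) mod 2π = 1.386955 rad, q = (φ − β) mod 2π = 4.758350 rad → L = 3.13·(1.386955 + 9.528916 + 4.758350) = 3.13·15.674220 = 49.060309 m
LSR: p² = d² − 2 + 2cos(α−β) + 2d(sin α + sin β) = 128.273601; p = √p² = 11.325794; φ = atan2(−cos α − cos β, d + sin α + sin β) − atan2(−2, p) = 0.157377 rad; t = (φ − α) mod 2π = 5.039222 rad, q = (φ − β) mod 2π = 4.901341 rad → L = 3.13·(5.039222 + 11.325794 + 4.901341) = 3.13·21.266356 = 66.563694 m
RSL: p² = d² − 2 + 2cos(α−β) − 2d(sin α + sin β) = 52.724825; p = √p² = 7.261186; φ = atan2(cos α + cos β, d − sin α − sin β) − atan2(2, p) = -0.242186 rad; t = (α − φ) mod 2π = 1.643526 rad, q = (β − φ) mod 2π = 1.781407 rad → L = 3.13·(1.643526 + 7.261186 + 1.781407) = 3.13·10.686120 = 33.447555 m
RLR: c = (6 − d² + 2cos(α−β) + 2d(sin α − sin β))/8 = -10.350030, |c| > 1 → infeasible
LRL: c = (6 − d² + 2cos(α−β) − 2d(sin α − sin β))/8 = -10.284264, |c| > 1 → infeasible
Shortest: RSL with L = 33.447555 m ≈ 33.4476 m
Convert RSL to answer units (arcs ×180/π): t = 1.643526·180/π = 94.1671°, p = ρ·p = 3.13·7.261186 = 22.7275 m, q = 1.781407·180/π = 102.0671°, L = 33.4476 m.

RSL: t = 94.1671°, p = 22.7275 m, q = 102.0671°, L = 33.4476 m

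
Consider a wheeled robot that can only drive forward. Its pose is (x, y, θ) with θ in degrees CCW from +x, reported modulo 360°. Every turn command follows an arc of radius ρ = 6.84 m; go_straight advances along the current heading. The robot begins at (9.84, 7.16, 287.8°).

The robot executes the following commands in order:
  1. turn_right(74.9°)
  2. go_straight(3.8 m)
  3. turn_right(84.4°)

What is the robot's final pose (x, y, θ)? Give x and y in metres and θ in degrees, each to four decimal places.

set_pose: (x, y, θ) = (9.8400, 7.1600, 287.8000°), ρ = 6.84
turn_right(74.9°): centre at ρ to the right, rotate −74.9° → (7.0427, -0.6740, 212.9000°)
go_straight(3.8): x += 3.8·cos θ, y += 3.8·sin θ → (3.8522, -2.7380, 212.9000°)
turn_right(84.4°): centre at ρ to the right, rotate −84.4° → (-5.2162, -1.2530, 128.5000°)

(-5.2162, -1.2530, 128.5000°)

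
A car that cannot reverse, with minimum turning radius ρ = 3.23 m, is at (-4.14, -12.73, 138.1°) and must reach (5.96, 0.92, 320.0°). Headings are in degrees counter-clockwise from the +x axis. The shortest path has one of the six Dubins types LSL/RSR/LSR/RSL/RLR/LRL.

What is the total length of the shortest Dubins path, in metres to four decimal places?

20.5929 m

Let ψ = atan2(Δy, Δx) = atan2(13.65, 10.10) = 53.5013° be the start→goal bearing.
Normalize: d = |goal − start| / ρ = 16.980356/3.23 = 5.257076, α = (θ_start − ψ) mod 360° = 84.5987° = 1.476526 rad, β = (θ_goal − ψ) mod 360° = 266.4987° = 4.651280 rad.
Common terms: sin α = 0.995560, cos α = 0.094130, sin β = -0.998133, cos β = -0.061071, cos(α−β) = -0.999450, d² = 27.636851. Work in radians in the unit-radius frame; every candidate has L = ρ·(t + p + q).
LSL: p² = 2 + d² − 2cos(α−β) + 2d(sin α − sin β) = 52.597747; p = √p² = 7.252430; φ = atan2(cos β − cos α, d + sin α − sin β) = -0.021402 rad; t = (φ − α) mod 2π = 4.785257 rad, q = (β − φ) mod 2π = 4.672682 rad → L = 3.23·(4.785257 + 7.252430 + 4.672682) = 3.23·16.710370 = 53.974494 m
RSR: p² = 2 + d² − 2cos(α−β) + 2d(sin β − sin α) = 10.673756; p = √p² = 3.267071; φ = atan2(cos α − cos β, d − sin α + sin β) = 0.047523 rad; t = (α − φ) mod 2π = 1.429004 rad, q = (φ − β) mod 2π = 1.679428 rad → L = 3.23·(1.429004 + 3.267071 + 1.679428) = 3.23·6.375503 = 20.592874 m
LSR: p² = d² − 2 + 2cos(α−β) + 2d(sin α + sin β) = 23.610891; p = √p² = 4.859104; φ = atan2(−cos α − cos β, d + sin α + sin β) − atan2(−2, p) = 0.384173 rad; t = (φ − α) mod 2π = 5.190832 rad, q = (φ − β) mod 2π = 2.016078 rad → L = 3.23·(5.190832 + 4.859104 + 2.016078) = 3.23·12.066015 = 38.973227 m
RSL: p² = d² − 2 + 2cos(α−β) − 2d(sin α + sin β) = 23.665009; p = √p² = 4.864669; φ = atan2(cos α + cos β, d − sin α − sin β) − atan2(2, p) = -0.383777 rad; t = (α − φ) mod 2π = 1.860303 rad, q = (β − φ) mod 2π = 5.035057 rad → L = 3.23·(1.860303 + 4.864669 + 5.035057) = 3.23·11.760030 = 37.984896 m
RLR: c = (6 − d² + 2cos(α−β) + 2d(sin α − sin β))/8 = -0.334219; p = 2π − arccos c = 4.371612 rad; φ = atan2(cos α − cos β, d − sin α + sin β) = 0.047523 rad; t = (α − φ + p/2) mod 2π = 3.614810 rad, q = (α − β − t + p) mod 2π = 3.865234 rad → L = 3.23·(3.614810 + 4.371612 + 3.865234) = 3.23·11.851656 = 38.280847 m
LRL: c = (6 − d² + 2cos(α−β) − 2d(sin α − sin β))/8 = -5.574718, |c| > 1 → infeasible
Shortest: RSR with L = 20.592874 m ≈ 20.5929 m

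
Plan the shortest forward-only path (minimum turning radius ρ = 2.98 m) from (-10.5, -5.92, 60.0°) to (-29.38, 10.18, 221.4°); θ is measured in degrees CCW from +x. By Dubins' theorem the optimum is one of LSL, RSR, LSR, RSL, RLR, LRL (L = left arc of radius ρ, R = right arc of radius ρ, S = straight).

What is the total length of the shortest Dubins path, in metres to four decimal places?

Let ψ = atan2(Δy, Δx) = atan2(16.10, -18.88) = 139.5440° be the start→goal bearing.
Normalize: d = |goal − start| / ρ = 24.812586/2.98 = 8.326371, α = (θ_start − ψ) mod 360° = 280.4560° = 4.894881 rad, β = (θ_goal − ψ) mod 360° = 81.8560° = 1.428657 rad.
Common terms: sin α = -0.983394, cos α = 0.181481, sin β = 0.989915, cos β = 0.141661, cos(α−β) = -0.947768, d² = 69.328454. Work in radians in the unit-radius frame; every candidate has L = ρ·(t + p + q).
LSL: p² = 2 + d² − 2cos(α−β) + 2d(sin α − sin β) = 40.362973; p = √p² = 6.353186; φ = atan2(cos β − cos α, d + sin α − sin β) = -0.006268 rad; t = (φ − α) mod 2π = 1.382036 rad, q = (β − φ) mod 2π = 1.434925 rad → L = 2.98·(1.382036 + 6.353186 + 1.434925) = 2.98·9.170147 = 27.327039 m
RSR: p² = 2 + d² − 2cos(α−β) + 2d(sin β − sin α) = 106.085008; p = √p² = 10.299758; φ = atan2(cos α − cos β, d − sin α + sin β) = 0.003866 rad; t = (α − φ) mod 2π = 4.891015 rad, q = (φ − β) mod 2π = 4.858394 rad → L = 2.98·(4.891015 + 10.299758 + 4.858394) = 2.98·20.049167 = 59.746517 m
LSR: p² = d² − 2 + 2cos(α−β) + 2d(sin α + sin β) = 65.541505; p = √p² = 8.095771; φ = atan2(−cos α − cos β, d + sin α + sin β) − atan2(−2, p) = 0.203434 rad; t = (φ − α) mod 2π = 1.591738 rad, q = (φ − β) mod 2π = 5.057962 rad → L = 2.98·(1.591738 + 8.095771 + 5.057962) = 2.98·14.745470 = 43.941502 m
RSL: p² = d² − 2 + 2cos(α−β) − 2d(sin α + sin β) = 65.324329; p = √p² = 8.082347; φ = atan2(cos α + cos β, d − sin α − sin β) − atan2(2, p) = -0.203760 rad; t = (α − φ) mod 2π = 5.098641 rad, q = (β − φ) mod 2π = 1.632417 rad → L = 2.98·(5.098641 + 8.082347 + 1.632417) = 2.98·14.813404 = 44.143944 m
RLR: c = (6 − d² + 2cos(α−β) + 2d(sin α − sin β))/8 = -12.260626, |c| > 1 → infeasible
LRL: c = (6 − d² + 2cos(α−β) − 2d(sin α − sin β))/8 = -4.045372, |c| > 1 → infeasible
Shortest: LSL with L = 27.327039 m ≈ 27.3270 m

27.3270 m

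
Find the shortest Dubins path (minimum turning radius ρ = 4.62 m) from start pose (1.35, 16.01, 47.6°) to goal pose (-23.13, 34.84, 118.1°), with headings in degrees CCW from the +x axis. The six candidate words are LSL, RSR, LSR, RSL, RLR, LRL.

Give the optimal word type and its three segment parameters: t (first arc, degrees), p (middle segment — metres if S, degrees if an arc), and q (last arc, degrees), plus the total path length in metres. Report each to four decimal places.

Let ψ = atan2(Δy, Δx) = atan2(18.83, -24.48) = 142.4325° be the start→goal bearing.
Normalize: d = |goal − start| / ρ = 30.884289/4.62 = 6.684911, α = (θ_start − ψ) mod 360° = 265.1675° = 4.628045 rad, β = (θ_goal − ψ) mod 360° = 335.6675° = 5.858502 rad.
Common terms: sin α = -0.996445, cos α = -0.084244, sin β = -0.412032, cos β = 0.911169, cos(α−β) = 0.333807, d² = 44.688035. Work in radians in the unit-radius frame; every candidate has L = ρ·(t + p + q).
LSL: p² = 2 + d² − 2cos(α−β) + 2d(sin α − sin β) = 38.206920; p = √p² = 6.181175; φ = atan2(cos β − cos α, d + sin α − sin β) = 0.161744 rad; t = (φ − α) mod 2π = 1.816884 rad, q = (β − φ) mod 2π = 5.696759 rad → L = 4.62·(1.816884 + 6.181175 + 5.696759) = 4.62·13.694817 = 63.270055 m
RSR: p² = 2 + d² − 2cos(α−β) + 2d(sin β − sin α) = 53.833923; p = √p² = 7.337160; φ = atan2(cos α − cos β, d − sin α + sin β) = -0.136087 rad; t = (α − φ) mod 2π = 4.764132 rad, q = (φ − β) mod 2π = 0.288596 rad → L = 4.62·(4.764132 + 7.337160 + 0.288596) = 4.62·12.389889 = 57.241285 m
LSR: p² = d² − 2 + 2cos(α−β) + 2d(sin α + sin β) = 24.524561; p = √p² = 4.952228; φ = atan2(−cos α − cos β, d + sin α + sin β) − atan2(−2, p) = 0.228372 rad; t = (φ − α) mod 2π = 1.883512 rad, q = (φ − β) mod 2π = 0.653055 rad → L = 4.62·(1.883512 + 4.952228 + 0.653055) = 4.62·7.488795 = 34.598235 m
RSL: p² = d² − 2 + 2cos(α−β) − 2d(sin α + sin β) = 62.186737; p = √p² = 7.885857; φ = atan2(cos α + cos β, d − sin α − sin β) − atan2(2, p) = -0.146562 rad; t = (α − φ) mod 2π = 4.774607 rad, q = (β − φ) mod 2π = 6.005064 rad → L = 4.62·(4.774607 + 7.885857 + 6.005064) = 4.62·18.665528 = 86.234740 m
RLR: c = (6 − d² + 2cos(α−β) + 2d(sin α − sin β))/8 = -5.729240, |c| > 1 → infeasible
LRL: c = (6 − d² + 2cos(α−β) − 2d(sin α − sin β))/8 = -3.775865, |c| > 1 → infeasible
Shortest: LSR with L = 34.598235 m ≈ 34.5982 m
Convert LSR to answer units (arcs ×180/π): t = 1.883512·180/π = 107.9173°, p = ρ·p = 4.62·4.952228 = 22.8793 m, q = 0.653055·180/π = 37.4173°, L = 34.5982 m.

LSR: t = 107.9173°, p = 22.8793 m, q = 37.4173°, L = 34.5982 m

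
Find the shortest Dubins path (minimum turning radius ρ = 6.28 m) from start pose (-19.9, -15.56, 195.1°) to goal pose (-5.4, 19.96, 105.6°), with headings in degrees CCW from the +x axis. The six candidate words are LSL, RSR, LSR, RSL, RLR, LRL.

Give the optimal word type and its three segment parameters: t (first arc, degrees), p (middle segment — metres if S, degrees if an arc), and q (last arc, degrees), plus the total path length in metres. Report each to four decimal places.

RSL: t = 150.2239°, p = 26.7407 m, q = 60.7239°, L = 49.8619 m

Let ψ = atan2(Δy, Δx) = atan2(35.52, 14.50) = 67.7937° be the start→goal bearing.
Normalize: d = |goal − start| / ρ = 38.365615/6.28 = 6.109174, α = (θ_start − ψ) mod 360° = 127.3063° = 2.221914 rad, β = (θ_goal − ψ) mod 360° = 37.8063° = 0.659844 rad.
Common terms: sin α = 0.795407, cos α = -0.606076, sin β = 0.612994, cos β = 0.790088, cos(α−β) = 0.008727, d² = 37.322011. Work in radians in the unit-radius frame; every candidate has L = ρ·(t + p + q).
LSL: p² = 2 + d² − 2cos(α−β) + 2d(sin α − sin β) = 41.533342; p = √p² = 6.444637; φ = atan2(cos β − cos α, d + sin α − sin β) = 0.218371 rad; t = (φ − α) mod 2π = 4.279642 rad, q = (β − φ) mod 2π = 0.441473 rad → L = 6.28·(4.279642 + 6.444637 + 0.441473) = 6.28·11.165752 = 70.120925 m
RSR: p² = 2 + d² − 2cos(α−β) + 2d(sin β − sin α) = 37.075773; p = √p² = 6.088988; φ = atan2(cos α − cos β, d − sin α + sin β) = -0.231351 rad; t = (α − φ) mod 2π = 2.453266 rad, q = (φ − β) mod 2π = 5.391989 rad → L = 6.28·(2.453266 + 6.088988 + 5.391989) = 6.28·13.934243 = 87.507045 m
LSR: p² = d² − 2 + 2cos(α−β) + 2d(sin α + sin β) = 52.547796; p = √p² = 7.248986; φ = atan2(−cos α − cos β, d + sin α + sin β) − atan2(−2, p) = 0.244731 rad; t = (φ − α) mod 2π = 4.306002 rad, q = (φ − β) mod 2π = 5.868072 rad → L = 6.28·(4.306002 + 7.248986 + 5.868072) = 6.28·17.423059 = 109.416813 m
RSL: p² = d² − 2 + 2cos(α−β) − 2d(sin α + sin β) = 18.131132; p = √p² = 4.258067; φ = atan2(cos α + cos β, d − sin α − sin β) − atan2(2, p) = -0.399987 rad; t = (α − φ) mod 2π = 2.621902 rad, q = (β − φ) mod 2π = 1.059832 rad → L = 6.28·(2.621902 + 4.258067 + 1.059832) = 6.28·7.939800 = 49.861945 m
RLR: c = (6 − d² + 2cos(α−β) + 2d(sin α − sin β))/8 = -3.634472, |c| > 1 → infeasible
LRL: c = (6 − d² + 2cos(α−β) − 2d(sin α − sin β))/8 = -4.191668, |c| > 1 → infeasible
Shortest: RSL with L = 49.861945 m ≈ 49.8619 m
Convert RSL to answer units (arcs ×180/π): t = 2.621902·180/π = 150.2239°, p = ρ·p = 6.28·4.258067 = 26.7407 m, q = 1.059832·180/π = 60.7239°, L = 49.8619 m.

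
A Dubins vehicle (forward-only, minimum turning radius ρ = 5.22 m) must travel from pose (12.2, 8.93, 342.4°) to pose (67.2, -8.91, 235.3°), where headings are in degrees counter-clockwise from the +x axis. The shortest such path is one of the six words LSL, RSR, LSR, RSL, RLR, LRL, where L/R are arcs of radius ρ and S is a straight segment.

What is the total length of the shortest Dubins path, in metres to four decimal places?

62.9750 m

Let ψ = atan2(Δy, Δx) = atan2(-17.84, 55.00) = -17.9712° be the start→goal bearing.
Normalize: d = |goal − start| / ρ = 57.820979/5.22 = 11.076816, α = (θ_start − ψ) mod 360° = 0.3712° = 0.006478 rad, β = (θ_goal − ψ) mod 360° = 253.2712° = 4.420416 rad.
Common terms: sin α = 0.006478, cos α = 0.999979, sin β = -0.957678, cos β = -0.287842, cos(α−β) = -0.294040, d² = 122.695850. Work in radians in the unit-radius frame; every candidate has L = ρ·(t + p + q).
LSL: p² = 2 + d² − 2cos(α−β) + 2d(sin α − sin β) = 146.643489; p = √p² = 12.109644; φ = atan2(cos β − cos α, d + sin α − sin β) = -0.106548 rad; t = (φ − α) mod 2π = 6.170159 rad, q = (β − φ) mod 2π = 4.526964 rad → L = 5.22·(6.170159 + 12.109644 + 4.526964) = 5.22·22.806767 = 119.051326 m
RSR: p² = 2 + d² − 2cos(α−β) + 2d(sin β − sin α) = 103.924373; p = √p² = 10.194330; φ = atan2(cos α − cos β, d − sin α + sin β) = 0.126666 rad; t = (α − φ) mod 2π = 6.162998 rad, q = (φ − β) mod 2π = 1.989435 rad → L = 5.22·(6.162998 + 10.194330 + 1.989435) = 5.22·18.346763 = 95.770105 m
LSR: p² = d² − 2 + 2cos(α−β) + 2d(sin α + sin β) = 99.035244; p = √p² = 9.951645; φ = atan2(−cos α − cos β, d + sin α + sin β) − atan2(−2, p) = 0.128115 rad; t = (φ − α) mod 2π = 0.121637 rad, q = (φ − β) mod 2π = 1.990885 rad → L = 5.22·(0.121637 + 9.951645 + 1.990885) = 5.22·12.064167 = 62.974951 m
RSL: p² = d² − 2 + 2cos(α−β) − 2d(sin α + sin β) = 141.180295; p = √p² = 11.881931; φ = atan2(cos α + cos β, d − sin α − sin β) − atan2(2, p) = -0.107622 rad; t = (α − φ) mod 2π = 0.114100 rad, q = (β − φ) mod 2π = 4.528038 rad → L = 5.22·(0.114100 + 11.881931 + 4.528038) = 5.22·16.524070 = 86.255645 m
RLR: c = (6 − d² + 2cos(α−β) + 2d(sin α − sin β))/8 = -11.990547, |c| > 1 → infeasible
LRL: c = (6 − d² + 2cos(α−β) − 2d(sin α − sin β))/8 = -17.330436, |c| > 1 → infeasible
Shortest: LSR with L = 62.974951 m ≈ 62.9750 m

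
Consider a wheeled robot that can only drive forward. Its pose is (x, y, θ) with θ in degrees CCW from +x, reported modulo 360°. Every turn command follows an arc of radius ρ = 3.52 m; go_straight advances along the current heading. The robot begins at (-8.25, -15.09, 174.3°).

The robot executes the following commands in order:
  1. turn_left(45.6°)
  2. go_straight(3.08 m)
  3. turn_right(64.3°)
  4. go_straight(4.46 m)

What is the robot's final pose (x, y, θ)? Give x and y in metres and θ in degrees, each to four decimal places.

(-20.9941, -16.5306, 155.6000°)

set_pose: (x, y, θ) = (-8.2500, -15.0900, 174.3000°), ρ = 3.52
turn_left(45.6°): centre at ρ to the left, rotate +45.6° → (-10.8575, -15.8922, 219.9000°)
go_straight(3.08): x += 3.08·cos θ, y += 3.08·sin θ → (-13.2204, -17.8678, 219.9000°)
turn_right(64.3°): centre at ρ to the right, rotate −64.3° → (-16.9324, -18.3730, 155.6000°)
go_straight(4.46): x += 4.46·cos θ, y += 4.46·sin θ → (-20.9941, -16.5306, 155.6000°)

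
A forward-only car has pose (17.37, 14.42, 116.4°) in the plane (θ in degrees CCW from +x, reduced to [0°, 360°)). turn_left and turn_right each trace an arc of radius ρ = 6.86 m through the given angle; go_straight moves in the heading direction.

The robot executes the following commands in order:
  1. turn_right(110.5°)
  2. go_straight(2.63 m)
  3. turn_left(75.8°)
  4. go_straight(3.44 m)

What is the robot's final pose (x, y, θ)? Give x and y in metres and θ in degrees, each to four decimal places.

set_pose: (x, y, θ) = (17.3700, 14.4200, 116.4000°), ρ = 6.86
turn_right(110.5°): centre at ρ to the right, rotate −110.5° → (22.8094, 24.2939, 5.9000°)
go_straight(2.63): x += 2.63·cos θ, y += 2.63·sin θ → (25.4255, 24.5642, 5.9000°)
turn_left(75.8°): centre at ρ to the left, rotate +75.8° → (31.5085, 30.3976, 81.7000°)
go_straight(3.44): x += 3.44·cos θ, y += 3.44·sin θ → (32.0051, 33.8015, 81.7000°)

(32.0051, 33.8015, 81.7000°)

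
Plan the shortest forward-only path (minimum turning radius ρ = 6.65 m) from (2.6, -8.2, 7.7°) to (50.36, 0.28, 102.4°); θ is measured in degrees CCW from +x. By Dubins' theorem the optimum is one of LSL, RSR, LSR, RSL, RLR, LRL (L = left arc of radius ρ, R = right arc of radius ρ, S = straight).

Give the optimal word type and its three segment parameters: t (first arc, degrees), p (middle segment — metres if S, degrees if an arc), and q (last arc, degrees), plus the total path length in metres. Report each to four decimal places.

RSL: t = 7.2153°, p = 40.4881 m, q = 101.9153°, L = 53.1543 m

Let ψ = atan2(Δy, Δx) = atan2(8.48, 47.76) = 10.0682° be the start→goal bearing.
Normalize: d = |goal − start| / ρ = 48.506989/6.65 = 7.294284, α = (θ_start − ψ) mod 360° = 357.6318° = 6.241853 rad, β = (θ_goal − ψ) mod 360° = 92.3318° = 1.611494 rad.
Common terms: sin α = -0.041321, cos α = 0.999146, sin β = 0.999172, cos β = -0.040686, cos(α−β) = -0.081939, d² = 53.206580. Work in radians in the unit-radius frame; every candidate has L = ρ·(t + p + q).
LSL: p² = 2 + d² − 2cos(α−β) + 2d(sin α − sin β) = 40.191155; p = √p² = 6.339649; φ = atan2(cos β − cos α, d + sin α − sin β) = -0.164765 rad; t = (φ − α) mod 2π = 6.159753 rad, q = (β − φ) mod 2π = 1.776259 rad → L = 6.65·(6.159753 + 6.339649 + 1.776259) = 6.65·14.275662 = 94.933149 m
RSR: p² = 2 + d² − 2cos(α−β) + 2d(sin β − sin α) = 70.549760; p = √p² = 8.399390; φ = atan2(cos α − cos β, d − sin α + sin β) = 0.124117 rad; t = (α − φ) mod 2π = 6.117736 rad, q = (φ − β) mod 2π = 4.795808 rad → L = 6.65·(6.117736 + 8.399390 + 4.795808) = 6.65·19.312934 = 128.431013 m
LSR: p² = d² − 2 + 2cos(α−β) + 2d(sin α + sin β) = 65.016377; p = √p² = 8.063273; φ = atan2(−cos α − cos β, d + sin α + sin β) − atan2(−2, p) = 0.127503 rad; t = (φ − α) mod 2π = 0.168835 rad, q = (φ − β) mod 2π = 4.799194 rad → L = 6.65·(0.168835 + 8.063273 + 4.799194) = 6.65·13.031303 = 86.658163 m
RSL: p² = d² − 2 + 2cos(α−β) − 2d(sin α + sin β) = 37.069029; p = √p² = 6.088434; φ = atan2(cos α + cos β, d − sin α − sin β) − atan2(2, p) = -0.167263 rad; t = (α − φ) mod 2π = 0.125930 rad, q = (β − φ) mod 2π = 1.778757 rad → L = 6.65·(0.125930 + 6.088434 + 1.778757) = 6.65·7.993122 = 53.154259 m
RLR: c = (6 − d² + 2cos(α−β) + 2d(sin α − sin β))/8 = -7.818720, |c| > 1 → infeasible
LRL: c = (6 − d² + 2cos(α−β) − 2d(sin α − sin β))/8 = -4.023894, |c| > 1 → infeasible
Shortest: RSL with L = 53.154259 m ≈ 53.1543 m
Convert RSL to answer units (arcs ×180/π): t = 0.125930·180/π = 7.2153°, p = ρ·p = 6.65·6.088434 = 40.4881 m, q = 1.778757·180/π = 101.9153°, L = 53.1543 m.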